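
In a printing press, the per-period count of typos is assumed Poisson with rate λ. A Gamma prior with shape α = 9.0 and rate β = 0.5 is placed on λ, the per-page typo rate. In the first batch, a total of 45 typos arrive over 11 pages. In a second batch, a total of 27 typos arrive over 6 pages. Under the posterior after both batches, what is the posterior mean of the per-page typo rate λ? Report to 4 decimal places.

With a Gamma(shape α, rate β) prior, the Poisson likelihood is conjugate: the posterior is Gamma(α + ΣXᵢ, β + n).
After batch 1: Gamma(α+S, β+n) = Gamma(9.0+45, 0.5+11) = Gamma(54.0, 11.5).
After batch 2: Gamma(α+S, β+n) = Gamma(54.0+27, 11.5+6) = Gamma(81.0, 17.5).
Posterior mean = α/β = 81.0/17.5 = 4.6286.

4.6286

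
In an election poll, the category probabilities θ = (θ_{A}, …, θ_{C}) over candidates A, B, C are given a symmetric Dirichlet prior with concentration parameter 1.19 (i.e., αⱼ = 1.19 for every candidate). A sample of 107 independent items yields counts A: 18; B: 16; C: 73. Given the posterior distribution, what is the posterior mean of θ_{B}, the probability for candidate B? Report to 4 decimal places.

0.1555

The Dirichlet prior is conjugate to the Multinomial likelihood: each posterior αⱼ = prior αⱼ + observed count nⱼ.
Posterior concentration: (19.19, 17.19, 74.19), total = 110.57.
E[θ_{B}|data] = α_{B}/Σα = 17.19/110.57 = 0.1555.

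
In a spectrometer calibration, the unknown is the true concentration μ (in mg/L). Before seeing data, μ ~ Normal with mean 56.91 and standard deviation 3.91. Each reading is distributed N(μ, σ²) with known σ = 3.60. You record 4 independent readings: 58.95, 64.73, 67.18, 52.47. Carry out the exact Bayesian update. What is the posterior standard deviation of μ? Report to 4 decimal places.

For Normal data with known variance σ², a Normal(μ₀, σ₀²) prior on μ is conjugate. Posterior precision = 1/σ₀² + n/σ²; posterior mean is the precision-weighted average of μ₀ and x̄.
σ₀² = 3.91² = 15.2881, σ² = 3.60² = 12.96; σ² + n·σ₀² = 12.96 + 4·15.2881 = 74.1124.
Posterior precision = 1/σ₀² + n/σ² = 1/15.2881 + 4/12.96 = (σ² + n·σ₀²)/(σ₀²σ²) = 74.1124/(15.2881·12.96); posterior variance σₙ² = σ₀²σ²/(σ² + n·σ₀²) = 15.2881·12.96/74.1124 = 2.673423.
Posterior SD = √σₙ² = √(15.2881·12.96/74.1124) = 1.6351.

1.6351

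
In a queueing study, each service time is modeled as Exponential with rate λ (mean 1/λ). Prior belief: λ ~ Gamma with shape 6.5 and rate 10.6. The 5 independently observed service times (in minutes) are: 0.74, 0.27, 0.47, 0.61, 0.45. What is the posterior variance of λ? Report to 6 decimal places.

With a Gamma(shape α, rate β) prior on the exponential rate λ, the posterior after n observations with total T = Σxᵢ is Gamma(α+n, β+T).
Sum of observations T = 2.54 minutes; n = 5.
Posterior: Gamma(6.5+5, 10.6+2.54) = Gamma(11.5, 13.14).
Var = α/β² = 0.066605.

0.066605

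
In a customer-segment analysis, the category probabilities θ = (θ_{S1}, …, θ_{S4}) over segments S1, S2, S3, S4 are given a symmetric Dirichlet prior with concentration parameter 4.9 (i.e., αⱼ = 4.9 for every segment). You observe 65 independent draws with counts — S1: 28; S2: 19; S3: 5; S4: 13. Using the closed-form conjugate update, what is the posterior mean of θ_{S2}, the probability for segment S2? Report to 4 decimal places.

The Dirichlet prior is conjugate to the Multinomial likelihood: each posterior αⱼ = prior αⱼ + observed count nⱼ.
Posterior concentration: (32.9, 23.9, 9.9, 17.9), total = 84.6.
E[θ_{S2}|data] = α_{S2}/Σα = 23.9/84.6 = 0.2825.

0.2825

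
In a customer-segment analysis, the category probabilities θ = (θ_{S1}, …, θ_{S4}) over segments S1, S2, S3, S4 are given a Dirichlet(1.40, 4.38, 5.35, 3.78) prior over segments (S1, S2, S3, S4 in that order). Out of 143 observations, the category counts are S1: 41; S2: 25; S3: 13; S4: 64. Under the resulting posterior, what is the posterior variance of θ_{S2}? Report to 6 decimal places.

0.000953

The Dirichlet prior is conjugate to the Multinomial likelihood: each posterior αⱼ = prior αⱼ + observed count nⱼ.
Posterior concentration: (42.40, 29.38, 18.35, 67.78), total = 157.91.
Var[θ_j] = α_j(Σα−α_j)/((Σα)²(Σα+1)) = 29.38·128.53/(157.91²·158.91) = 0.000953.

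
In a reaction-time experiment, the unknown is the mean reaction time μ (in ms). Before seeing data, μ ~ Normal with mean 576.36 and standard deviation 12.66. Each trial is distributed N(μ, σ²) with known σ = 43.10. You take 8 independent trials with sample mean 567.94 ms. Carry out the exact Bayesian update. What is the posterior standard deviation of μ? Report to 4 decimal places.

For Normal data with known variance σ², a Normal(μ₀, σ₀²) prior on μ is conjugate. Posterior precision = 1/σ₀² + n/σ²; posterior mean is the precision-weighted average of μ₀ and x̄.
σ₀² = 12.66² = 160.2756, σ² = 43.10² = 1857.61; σ² + n·σ₀² = 1857.61 + 8·160.2756 = 3139.8148.
Posterior precision = 1/σ₀² + n/σ² = 1/160.2756 + 8/1857.61 = (σ² + n·σ₀²)/(σ₀²σ²) = 3139.8148/(160.2756·1857.61); posterior variance σₙ² = σ₀²σ²/(σ² + n·σ₀²) = 160.2756·1857.61/3139.8148 = 94.823923.
Posterior SD = √σₙ² = √(160.2756·1857.61/3139.8148) = 9.7378.

9.7378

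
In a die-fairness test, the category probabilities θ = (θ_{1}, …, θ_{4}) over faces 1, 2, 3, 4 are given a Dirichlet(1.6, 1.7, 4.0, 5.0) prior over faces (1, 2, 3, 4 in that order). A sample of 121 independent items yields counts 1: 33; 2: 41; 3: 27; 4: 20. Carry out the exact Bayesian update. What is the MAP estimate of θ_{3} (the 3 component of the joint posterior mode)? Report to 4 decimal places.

0.2320

The Dirichlet prior is conjugate to the Multinomial likelihood: each posterior αⱼ = prior αⱼ + observed count nⱼ.
Posterior concentration: (34.6, 42.7, 31.0, 25.0), total = 133.3.
Joint mode component: (α_{3}−1)/(Σα−K) = 30.0/129.3 = 0.2320.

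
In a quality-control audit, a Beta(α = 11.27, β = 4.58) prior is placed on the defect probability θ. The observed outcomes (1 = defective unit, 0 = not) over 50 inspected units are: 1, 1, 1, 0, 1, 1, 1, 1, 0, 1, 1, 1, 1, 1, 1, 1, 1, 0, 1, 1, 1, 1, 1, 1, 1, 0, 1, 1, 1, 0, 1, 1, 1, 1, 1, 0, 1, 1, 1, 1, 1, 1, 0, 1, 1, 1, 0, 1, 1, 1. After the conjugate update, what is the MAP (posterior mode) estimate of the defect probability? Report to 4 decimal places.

The Beta prior is conjugate to a Binomial/Bernoulli likelihood; the update adds successes to α and failures to β.
Posterior: Beta(α+k, β+n−k) = Beta(11.27+42, 4.58+8) = Beta(53.27, 12.58).
Mode of Beta(a,b) for a,b>1 is (a−1)/(a+b−2) = 52.27/63.85 = 0.8186.

0.8186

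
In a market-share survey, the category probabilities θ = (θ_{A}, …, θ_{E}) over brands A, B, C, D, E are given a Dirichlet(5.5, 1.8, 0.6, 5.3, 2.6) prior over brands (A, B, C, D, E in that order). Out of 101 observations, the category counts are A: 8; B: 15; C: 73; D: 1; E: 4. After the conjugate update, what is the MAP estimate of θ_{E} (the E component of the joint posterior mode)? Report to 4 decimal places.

0.0501

The Dirichlet prior is conjugate to the Multinomial likelihood: each posterior αⱼ = prior αⱼ + observed count nⱼ.
Posterior concentration: (13.5, 16.8, 73.6, 6.3, 6.6), total = 116.8.
Joint mode component: (α_{E}−1)/(Σα−K) = 5.6/111.8 = 0.0501.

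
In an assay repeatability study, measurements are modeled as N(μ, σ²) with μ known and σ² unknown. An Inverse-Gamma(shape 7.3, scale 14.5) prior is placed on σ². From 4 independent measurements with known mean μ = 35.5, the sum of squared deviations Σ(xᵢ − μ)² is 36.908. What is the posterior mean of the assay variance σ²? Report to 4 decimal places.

3.9704

With known mean μ and an Inverse-Gamma(α, β) prior on σ², the Normal likelihood is conjugate: posterior is Inv-Gamma(α + n/2, β + Σ(xᵢ−μ)²/2).
Posterior: Inv-Gamma(7.3 + 4/2, 14.5 + 36.908/2) = Inv-Gamma(9.30, 32.9540).
E[σ²|data] = β/(α−1) = 32.9540/8.30 = 3.9704.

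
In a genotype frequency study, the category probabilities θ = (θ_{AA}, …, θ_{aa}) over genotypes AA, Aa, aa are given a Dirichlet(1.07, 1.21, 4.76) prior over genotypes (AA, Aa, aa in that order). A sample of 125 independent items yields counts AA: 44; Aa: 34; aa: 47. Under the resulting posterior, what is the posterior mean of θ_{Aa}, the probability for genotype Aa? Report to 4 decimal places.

The Dirichlet prior is conjugate to the Multinomial likelihood: each posterior αⱼ = prior αⱼ + observed count nⱼ.
Posterior concentration: (45.07, 35.21, 51.76), total = 132.04.
E[θ_{Aa}|data] = α_{Aa}/Σα = 35.21/132.04 = 0.2667.

0.2667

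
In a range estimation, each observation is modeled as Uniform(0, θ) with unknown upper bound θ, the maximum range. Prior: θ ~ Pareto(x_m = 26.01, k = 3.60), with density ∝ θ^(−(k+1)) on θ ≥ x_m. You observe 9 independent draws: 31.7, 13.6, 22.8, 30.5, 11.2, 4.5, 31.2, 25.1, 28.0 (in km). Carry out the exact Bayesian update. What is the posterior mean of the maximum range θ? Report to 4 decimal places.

A Pareto(scale x_m, shape k) prior on the upper bound θ of Uniform(0, θ) is conjugate: posterior is Pareto(max(x_m, max xᵢ), k + n).
Sample maximum = 31.7; prior scale x_m = 26.01 → posterior scale = max = 31.70.
Posterior shape = 3.60 + 9 = 12.60.
E[θ|data] = k·x_m/(k−1) = 12.60·31.70/11.60 = 34.4328.

34.4328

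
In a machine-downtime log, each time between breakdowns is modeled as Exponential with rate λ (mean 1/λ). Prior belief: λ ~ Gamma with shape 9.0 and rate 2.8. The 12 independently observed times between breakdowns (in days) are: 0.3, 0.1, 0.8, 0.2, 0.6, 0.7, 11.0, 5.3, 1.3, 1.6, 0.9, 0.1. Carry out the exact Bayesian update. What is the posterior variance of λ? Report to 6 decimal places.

0.031795

With a Gamma(shape α, rate β) prior on the exponential rate λ, the posterior after n observations with total T = Σxᵢ is Gamma(α+n, β+T).
Sum of observations T = 22.9 days; n = 12.
Posterior: Gamma(9.0+12, 2.8+22.9) = Gamma(21.0, 25.7).
Var = α/β² = 0.031795.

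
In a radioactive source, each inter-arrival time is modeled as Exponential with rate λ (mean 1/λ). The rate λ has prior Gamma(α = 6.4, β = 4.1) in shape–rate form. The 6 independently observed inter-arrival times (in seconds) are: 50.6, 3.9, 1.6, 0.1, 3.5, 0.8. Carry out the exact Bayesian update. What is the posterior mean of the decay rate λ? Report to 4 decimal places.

With a Gamma(shape α, rate β) prior on the exponential rate λ, the posterior after n observations with total T = Σxᵢ is Gamma(α+n, β+T).
Sum of observations T = 60.5 seconds; n = 6.
Posterior: Gamma(6.4+6, 4.1+60.5) = Gamma(12.4, 64.6).
Posterior mean of λ = α/β = 12.4/64.6 = 0.1920.

0.1920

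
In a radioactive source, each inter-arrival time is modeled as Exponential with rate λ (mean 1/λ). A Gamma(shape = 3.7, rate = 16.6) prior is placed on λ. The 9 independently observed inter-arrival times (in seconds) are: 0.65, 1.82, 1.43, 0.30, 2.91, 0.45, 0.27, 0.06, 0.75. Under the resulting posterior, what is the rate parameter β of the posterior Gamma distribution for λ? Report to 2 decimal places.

With a Gamma(shape α, rate β) prior on the exponential rate λ, the posterior after n observations with total T = Σxᵢ is Gamma(α+n, β+T).
Sum of observations T = 8.64 seconds; n = 9.
Posterior: Gamma(3.7+9, 16.6+8.64) = Gamma(12.7, 25.24).
Posterior β = 25.24.

25.24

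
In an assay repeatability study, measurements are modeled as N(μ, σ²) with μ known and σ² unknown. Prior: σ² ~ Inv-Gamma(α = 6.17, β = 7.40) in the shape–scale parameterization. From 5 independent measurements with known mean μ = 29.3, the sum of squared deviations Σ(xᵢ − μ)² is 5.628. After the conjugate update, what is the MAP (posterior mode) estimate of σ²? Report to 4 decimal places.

1.0563

With known mean μ and an Inverse-Gamma(α, β) prior on σ², the Normal likelihood is conjugate: posterior is Inv-Gamma(α + n/2, β + Σ(xᵢ−μ)²/2).
Posterior: Inv-Gamma(6.17 + 5/2, 7.40 + 5.628/2) = Inv-Gamma(8.67, 10.2140).
Mode = β/(α+1) = 10.2140/9.67 = 1.0563.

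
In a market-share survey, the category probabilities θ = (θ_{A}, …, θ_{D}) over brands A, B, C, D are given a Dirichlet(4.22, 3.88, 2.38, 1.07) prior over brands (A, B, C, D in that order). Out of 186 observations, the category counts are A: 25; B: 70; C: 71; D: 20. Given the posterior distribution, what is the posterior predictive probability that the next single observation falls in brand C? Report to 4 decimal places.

The Dirichlet prior is conjugate to the Multinomial likelihood: each posterior αⱼ = prior αⱼ + observed count nⱼ.
Posterior concentration: (29.22, 73.88, 73.38, 21.07), total = 197.55.
P(next = C | data) = α_{C}/Σα = 0.3715.

0.3715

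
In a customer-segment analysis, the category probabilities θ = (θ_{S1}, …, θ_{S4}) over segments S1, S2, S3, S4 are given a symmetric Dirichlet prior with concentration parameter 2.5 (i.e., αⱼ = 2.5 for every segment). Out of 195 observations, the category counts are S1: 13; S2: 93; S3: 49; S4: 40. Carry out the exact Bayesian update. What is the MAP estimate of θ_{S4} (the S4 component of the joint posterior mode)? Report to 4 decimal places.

0.2065

The Dirichlet prior is conjugate to the Multinomial likelihood: each posterior αⱼ = prior αⱼ + observed count nⱼ.
Posterior concentration: (15.5, 95.5, 51.5, 42.5), total = 205.0.
Joint mode component: (α_{S4}−1)/(Σα−K) = 41.5/201.0 = 0.2065.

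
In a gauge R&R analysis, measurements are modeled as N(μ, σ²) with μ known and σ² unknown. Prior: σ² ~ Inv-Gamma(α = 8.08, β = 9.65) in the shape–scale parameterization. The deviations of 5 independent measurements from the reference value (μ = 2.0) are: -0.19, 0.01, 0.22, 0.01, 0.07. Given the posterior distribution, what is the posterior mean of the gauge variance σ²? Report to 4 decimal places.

With known mean μ and an Inverse-Gamma(α, β) prior on σ², the Normal likelihood is conjugate: posterior is Inv-Gamma(α + n/2, β + Σ(xᵢ−μ)²/2).
Σ(xᵢ−μ)² = (-0.19)² + (0.01)² + (0.22)² + (0.01)² + (0.07)² = 0.0896.
Posterior: Inv-Gamma(8.08 + 5/2, 9.65 + 0.0896/2) = Inv-Gamma(10.58, 9.69480).
E[σ²|data] = β/(α−1) = 9.69480/9.58 = 1.0120.

1.0120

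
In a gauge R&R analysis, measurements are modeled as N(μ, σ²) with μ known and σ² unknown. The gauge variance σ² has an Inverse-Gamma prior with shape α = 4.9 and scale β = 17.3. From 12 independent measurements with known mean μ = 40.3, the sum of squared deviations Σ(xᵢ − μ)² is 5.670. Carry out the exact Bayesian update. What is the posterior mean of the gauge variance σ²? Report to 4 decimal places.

2.0338

With known mean μ and an Inverse-Gamma(α, β) prior on σ², the Normal likelihood is conjugate: posterior is Inv-Gamma(α + n/2, β + Σ(xᵢ−μ)²/2).
Posterior: Inv-Gamma(4.9 + 12/2, 17.3 + 5.670/2) = Inv-Gamma(10.90, 20.1350).
E[σ²|data] = β/(α−1) = 20.1350/9.90 = 2.0338.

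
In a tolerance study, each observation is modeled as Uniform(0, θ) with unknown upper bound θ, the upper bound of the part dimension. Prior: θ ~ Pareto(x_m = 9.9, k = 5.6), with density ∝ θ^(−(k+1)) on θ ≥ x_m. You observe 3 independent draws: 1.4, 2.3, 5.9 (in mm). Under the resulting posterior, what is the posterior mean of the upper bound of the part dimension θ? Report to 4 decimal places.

A Pareto(scale x_m, shape k) prior on the upper bound θ of Uniform(0, θ) is conjugate: posterior is Pareto(max(x_m, max xᵢ), k + n).
Sample maximum = 5.9; prior scale x_m = 9.9 → posterior scale = max = 9.9.
Posterior shape = 5.6 + 3 = 8.6.
E[θ|data] = k·x_m/(k−1) = 8.6·9.9/7.6 = 11.2026.

11.2026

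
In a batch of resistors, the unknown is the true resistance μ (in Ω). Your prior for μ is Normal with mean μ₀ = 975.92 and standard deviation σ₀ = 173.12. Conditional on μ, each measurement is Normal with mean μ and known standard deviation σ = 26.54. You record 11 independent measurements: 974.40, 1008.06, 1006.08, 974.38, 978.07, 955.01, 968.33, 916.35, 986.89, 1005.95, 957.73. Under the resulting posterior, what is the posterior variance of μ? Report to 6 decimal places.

63.897262

For Normal data with known variance σ², a Normal(μ₀, σ₀²) prior on μ is conjugate. Posterior precision = 1/σ₀² + n/σ²; posterior mean is the precision-weighted average of μ₀ and x̄.
σ₀² = 173.12² = 29970.5344, σ² = 26.54² = 704.3716; σ² + n·σ₀² = 704.3716 + 11·29970.5344 = 330380.25.
Posterior precision = 1/σ₀² + n/σ² = 1/29970.5344 + 11/704.3716 = (σ² + n·σ₀²)/(σ₀²σ²) = 330380.25/(29970.5344·704.3716); posterior variance σₙ² = σ₀²σ²/(σ² + n·σ₀²) = 29970.5344·704.3716/330380.25 = 63.897262.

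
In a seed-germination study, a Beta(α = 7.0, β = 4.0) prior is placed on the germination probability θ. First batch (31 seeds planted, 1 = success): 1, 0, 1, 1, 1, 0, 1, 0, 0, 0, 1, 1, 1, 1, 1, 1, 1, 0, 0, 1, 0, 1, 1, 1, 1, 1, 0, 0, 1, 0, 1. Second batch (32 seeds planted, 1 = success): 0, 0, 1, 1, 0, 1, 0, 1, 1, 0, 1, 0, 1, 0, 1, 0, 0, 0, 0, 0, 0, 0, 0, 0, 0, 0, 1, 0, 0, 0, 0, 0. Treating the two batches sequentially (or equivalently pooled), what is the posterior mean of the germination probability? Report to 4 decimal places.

The Beta prior is conjugate to a Binomial/Bernoulli likelihood; the update adds successes to α and failures to β.
After batch 1: Beta(7.0+20, 4.0+11) = Beta(27.0, 15.0).
After batch 2: Beta(27.0+9, 15.0+23) = Beta(36.0, 38.0).
Posterior mean = α/(α+β) = 36.0/74.0 = 0.4865.

0.4865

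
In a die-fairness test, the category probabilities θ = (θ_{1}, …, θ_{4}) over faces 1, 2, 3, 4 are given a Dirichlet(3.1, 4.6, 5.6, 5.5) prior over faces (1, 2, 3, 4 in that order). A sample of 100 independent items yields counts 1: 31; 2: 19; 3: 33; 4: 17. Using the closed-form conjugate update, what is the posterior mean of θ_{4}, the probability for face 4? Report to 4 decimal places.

The Dirichlet prior is conjugate to the Multinomial likelihood: each posterior αⱼ = prior αⱼ + observed count nⱼ.
Posterior concentration: (34.1, 23.6, 38.6, 22.5), total = 118.8.
E[θ_{4}|data] = α_{4}/Σα = 22.5/118.8 = 0.1894.

0.1894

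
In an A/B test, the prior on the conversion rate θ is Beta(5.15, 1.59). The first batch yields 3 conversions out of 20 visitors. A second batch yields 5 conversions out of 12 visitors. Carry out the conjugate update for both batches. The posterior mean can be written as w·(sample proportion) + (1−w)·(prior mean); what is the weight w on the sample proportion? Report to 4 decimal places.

0.8260

The Beta prior is conjugate to a Binomial/Bernoulli likelihood; the update adds successes to α and failures to β.
Total number of visitors: n = 20 + 12 = 32.
Posterior mean = (α₀+k)/(α₀+β₀+n) = [n/(α₀+β₀+n)]·(k/n) + [(α₀+β₀)/(α₀+β₀+n)]·α₀/(α₀+β₀), so only n and the prior enter the weight.
The weight on the data is w = n/(α₀+β₀+n) = 32/(5.15+1.59+32) = 32/38.74 = 0.8260.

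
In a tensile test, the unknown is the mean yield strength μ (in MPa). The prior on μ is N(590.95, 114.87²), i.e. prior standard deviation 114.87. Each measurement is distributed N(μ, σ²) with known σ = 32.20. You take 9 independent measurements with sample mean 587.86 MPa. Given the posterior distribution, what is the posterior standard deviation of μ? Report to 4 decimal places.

10.6868

For Normal data with known variance σ², a Normal(μ₀, σ₀²) prior on μ is conjugate. Posterior precision = 1/σ₀² + n/σ²; posterior mean is the precision-weighted average of μ₀ and x̄.
σ₀² = 114.87² = 13195.1169, σ² = 32.20² = 1036.84; σ² + n·σ₀² = 1036.84 + 9·13195.1169 = 119792.8921.
Posterior precision = 1/σ₀² + n/σ² = 1/13195.1169 + 9/1036.84 = (σ² + n·σ₀²)/(σ₀²σ²) = 119792.8921/(13195.1169·1036.84); posterior variance σₙ² = σ₀²σ²/(σ² + n·σ₀²) = 13195.1169·1036.84/119792.8921 = 114.207319.
Posterior SD = √σₙ² = √(13195.1169·1036.84/119792.8921) = 10.6868.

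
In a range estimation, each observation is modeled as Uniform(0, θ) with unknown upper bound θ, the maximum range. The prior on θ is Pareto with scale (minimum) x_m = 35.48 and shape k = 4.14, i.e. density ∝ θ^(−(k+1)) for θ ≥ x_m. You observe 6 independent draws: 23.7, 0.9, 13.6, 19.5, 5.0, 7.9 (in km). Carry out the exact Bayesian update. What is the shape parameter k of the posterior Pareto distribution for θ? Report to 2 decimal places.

10.14

A Pareto(scale x_m, shape k) prior on the upper bound θ of Uniform(0, θ) is conjugate: posterior is Pareto(max(x_m, max xᵢ), k + n).
Sample maximum = 23.7; prior scale x_m = 35.48 → posterior scale = max = 35.48.
Posterior shape = 4.14 + 6 = 10.14.
Posterior shape k = 10.14.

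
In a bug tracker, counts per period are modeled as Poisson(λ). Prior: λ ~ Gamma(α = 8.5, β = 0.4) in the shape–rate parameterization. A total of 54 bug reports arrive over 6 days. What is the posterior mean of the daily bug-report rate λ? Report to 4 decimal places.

9.7656

With a Gamma(shape α, rate β) prior, the Poisson likelihood is conjugate: the posterior is Gamma(α + ΣXᵢ, β + n).
Posterior: Gamma(α+S, β+n) = Gamma(8.5+54, 0.4+6) = Gamma(62.5, 6.4).
Posterior mean = α/β = 62.5/6.4 = 9.7656.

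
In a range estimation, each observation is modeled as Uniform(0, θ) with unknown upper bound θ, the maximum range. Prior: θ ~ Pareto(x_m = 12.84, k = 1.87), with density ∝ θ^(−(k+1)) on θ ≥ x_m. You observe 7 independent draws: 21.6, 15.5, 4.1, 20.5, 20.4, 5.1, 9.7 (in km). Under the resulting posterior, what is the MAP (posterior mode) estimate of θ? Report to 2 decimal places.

A Pareto(scale x_m, shape k) prior on the upper bound θ of Uniform(0, θ) is conjugate: posterior is Pareto(max(x_m, max xᵢ), k + n).
Sample maximum = 21.6; prior scale x_m = 12.84 → posterior scale = max = 21.60.
Posterior shape = 1.87 + 7 = 8.87.
The Pareto density is decreasing on [x_m, ∞), so the mode is x_m = 21.60.

21.60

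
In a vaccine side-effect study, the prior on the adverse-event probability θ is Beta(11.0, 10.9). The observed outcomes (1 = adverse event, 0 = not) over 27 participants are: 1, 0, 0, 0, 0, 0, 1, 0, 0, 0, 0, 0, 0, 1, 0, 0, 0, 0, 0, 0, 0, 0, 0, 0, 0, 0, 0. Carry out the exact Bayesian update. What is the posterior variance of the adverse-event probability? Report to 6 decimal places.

The Beta prior is conjugate to a Binomial/Bernoulli likelihood; the update adds successes to α and failures to β.
Posterior: Beta(α+k, β+n−k) = Beta(11.0+3, 10.9+24) = Beta(14.0, 34.9).
Var = αβ/((α+β)²(α+β+1)) = 14.0·34.9/(48.9²·49.9) = 0.004095.

0.004095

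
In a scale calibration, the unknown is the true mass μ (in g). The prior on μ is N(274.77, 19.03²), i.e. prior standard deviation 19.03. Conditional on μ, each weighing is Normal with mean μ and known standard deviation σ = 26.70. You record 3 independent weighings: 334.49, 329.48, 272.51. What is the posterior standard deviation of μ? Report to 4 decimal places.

For Normal data with known variance σ², a Normal(μ₀, σ₀²) prior on μ is conjugate. Posterior precision = 1/σ₀² + n/σ²; posterior mean is the precision-weighted average of μ₀ and x̄.
σ₀² = 19.03² = 362.1409, σ² = 26.70² = 712.89; σ² + n·σ₀² = 712.89 + 3·362.1409 = 1799.3127.
Posterior precision = 1/σ₀² + n/σ² = 1/362.1409 + 3/712.89 = (σ² + n·σ₀²)/(σ₀²σ²) = 1799.3127/(362.1409·712.89); posterior variance σₙ² = σ₀²σ²/(σ² + n·σ₀²) = 362.1409·712.89/1799.3127 = 143.480689.
Posterior SD = √σₙ² = √(362.1409·712.89/1799.3127) = 11.9783.

11.9783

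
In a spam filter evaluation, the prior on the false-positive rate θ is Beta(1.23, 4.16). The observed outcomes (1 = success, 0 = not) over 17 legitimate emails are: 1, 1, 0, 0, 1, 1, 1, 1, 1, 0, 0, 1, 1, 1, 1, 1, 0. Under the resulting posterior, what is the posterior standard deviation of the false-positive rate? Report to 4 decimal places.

0.1017

The Beta prior is conjugate to a Binomial/Bernoulli likelihood; the update adds successes to α and failures to β.
Posterior: Beta(α+k, β+n−k) = Beta(1.23+12, 4.16+5) = Beta(13.23, 9.16).
Var = αβ/((α+β)²(α+β+1)) = 13.23·9.16/(22.39²·23.39) = 0.01033515; SD = √0.01033515 = 0.1017.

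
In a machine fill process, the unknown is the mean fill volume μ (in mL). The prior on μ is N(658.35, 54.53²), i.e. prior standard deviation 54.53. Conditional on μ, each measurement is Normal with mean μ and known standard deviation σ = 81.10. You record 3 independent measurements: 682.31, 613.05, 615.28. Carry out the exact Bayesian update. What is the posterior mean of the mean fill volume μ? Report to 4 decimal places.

645.9918

For Normal data with known variance σ², a Normal(μ₀, σ₀²) prior on μ is conjugate. Posterior precision = 1/σ₀² + n/σ²; posterior mean is the precision-weighted average of μ₀ and x̄.
Σxᵢ = 682.31 + 613.05 + 615.28 = 1910.64, so n·x̄ = 1910.64.
σ₀² = 54.53² = 2973.5209, σ² = 81.10² = 6577.21; σ² + n·σ₀² = 6577.21 + 3·2973.5209 = 15497.7727.
Posterior mean = (μ₀/σ₀² + n·x̄/σ²)/(1/σ₀² + n/σ²) = (σ²·μ₀ + σ₀²·n·x̄)/(σ² + n·σ₀²) = (6577.21·658.35 + 2973.5209·1910.64)/15497.7727 = 10011434.175876/15497.7727 = 645.9918.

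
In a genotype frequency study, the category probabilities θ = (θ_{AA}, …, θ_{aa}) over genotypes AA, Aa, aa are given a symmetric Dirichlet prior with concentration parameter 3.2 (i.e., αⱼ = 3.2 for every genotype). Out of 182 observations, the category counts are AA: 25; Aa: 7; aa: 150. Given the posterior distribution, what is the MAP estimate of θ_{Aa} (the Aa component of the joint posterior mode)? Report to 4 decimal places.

0.0488

The Dirichlet prior is conjugate to the Multinomial likelihood: each posterior αⱼ = prior αⱼ + observed count nⱼ.
Posterior concentration: (28.2, 10.2, 153.2), total = 191.6.
Joint mode component: (α_{Aa}−1)/(Σα−K) = 9.2/188.6 = 0.0488.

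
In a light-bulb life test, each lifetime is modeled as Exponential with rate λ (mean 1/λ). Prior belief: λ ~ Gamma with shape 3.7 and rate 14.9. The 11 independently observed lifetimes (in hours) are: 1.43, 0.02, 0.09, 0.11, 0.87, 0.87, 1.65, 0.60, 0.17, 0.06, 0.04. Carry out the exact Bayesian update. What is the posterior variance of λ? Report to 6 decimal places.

0.033945

With a Gamma(shape α, rate β) prior on the exponential rate λ, the posterior after n observations with total T = Σxᵢ is Gamma(α+n, β+T).
Sum of observations T = 5.91 hours; n = 11.
Posterior: Gamma(3.7+11, 14.9+5.91) = Gamma(14.7, 20.81).
Var = α/β² = 0.033945.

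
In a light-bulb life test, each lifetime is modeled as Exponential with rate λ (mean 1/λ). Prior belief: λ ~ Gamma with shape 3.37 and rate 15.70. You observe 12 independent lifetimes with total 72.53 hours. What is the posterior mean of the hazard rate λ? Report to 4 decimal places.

With a Gamma(shape α, rate β) prior on the exponential rate λ, the posterior after n observations with total T = Σxᵢ is Gamma(α+n, β+T).
Posterior: Gamma(3.37+12, 15.70+72.53) = Gamma(15.37, 88.23).
Posterior mean of λ = α/β = 15.37/88.23 = 0.1742.

0.1742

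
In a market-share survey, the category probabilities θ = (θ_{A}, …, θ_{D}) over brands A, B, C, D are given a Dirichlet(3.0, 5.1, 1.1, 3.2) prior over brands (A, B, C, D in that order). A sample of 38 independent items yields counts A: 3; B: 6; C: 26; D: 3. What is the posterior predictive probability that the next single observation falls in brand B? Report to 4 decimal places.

0.2202

The Dirichlet prior is conjugate to the Multinomial likelihood: each posterior αⱼ = prior αⱼ + observed count nⱼ.
Posterior concentration: (6.0, 11.1, 27.1, 6.2), total = 50.4.
P(next = B | data) = α_{B}/Σα = 0.2202.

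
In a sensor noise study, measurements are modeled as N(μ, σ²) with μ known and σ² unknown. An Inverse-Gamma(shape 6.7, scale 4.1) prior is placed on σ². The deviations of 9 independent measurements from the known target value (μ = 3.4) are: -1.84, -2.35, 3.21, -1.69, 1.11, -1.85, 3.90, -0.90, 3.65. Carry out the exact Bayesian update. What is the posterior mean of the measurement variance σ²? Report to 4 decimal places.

3.1503

With known mean μ and an Inverse-Gamma(α, β) prior on σ², the Normal likelihood is conjugate: posterior is Inv-Gamma(α + n/2, β + Σ(xᵢ−μ)²/2).
Σ(xᵢ−μ)² = (-1.84)² + (-2.35)² + (3.21)² + (-1.69)² + (1.11)² + (-1.85)² + (3.90)² + (-0.90)² + (3.65)² = 56.0654.
Posterior: Inv-Gamma(6.7 + 9/2, 4.1 + 56.0654/2) = Inv-Gamma(11.20, 32.13270).
E[σ²|data] = β/(α−1) = 32.13270/10.20 = 3.1503.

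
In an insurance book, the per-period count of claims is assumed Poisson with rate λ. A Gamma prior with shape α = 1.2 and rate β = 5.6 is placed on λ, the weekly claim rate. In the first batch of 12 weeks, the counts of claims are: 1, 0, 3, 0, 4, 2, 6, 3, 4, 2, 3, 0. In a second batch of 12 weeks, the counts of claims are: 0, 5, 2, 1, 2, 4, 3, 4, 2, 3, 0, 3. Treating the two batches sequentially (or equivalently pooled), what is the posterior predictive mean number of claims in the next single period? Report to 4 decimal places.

With a Gamma(shape α, rate β) prior, the Poisson likelihood is conjugate: the posterior is Gamma(α + ΣXᵢ, β + n).
Batch 1: sum of counts S = 28 over n = 12 weeks.
After batch 1: Gamma(α+S, β+n) = Gamma(1.2+28, 5.6+12) = Gamma(29.2, 17.6).
Batch 2: sum of counts S = 29 over n = 12 weeks.
After batch 2: Gamma(α+S, β+n) = Gamma(29.2+29, 17.6+12) = Gamma(58.2, 29.6).
The predictive distribution for one future period is NegBinom with mean α/β = 1.9662.

1.9662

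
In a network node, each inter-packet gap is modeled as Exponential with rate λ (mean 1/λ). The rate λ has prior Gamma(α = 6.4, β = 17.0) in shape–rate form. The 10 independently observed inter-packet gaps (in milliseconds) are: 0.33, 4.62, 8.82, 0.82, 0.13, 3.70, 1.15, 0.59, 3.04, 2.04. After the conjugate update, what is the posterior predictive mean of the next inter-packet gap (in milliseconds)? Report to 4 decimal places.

2.7429

With a Gamma(shape α, rate β) prior on the exponential rate λ, the posterior after n observations with total T = Σxᵢ is Gamma(α+n, β+T).
Sum of observations T = 25.24 milliseconds; n = 10.
Posterior: Gamma(6.4+10, 17.0+25.24) = Gamma(16.4, 42.24).
The predictive distribution for the next observation is Lomax; its mean is β/(α−1) = 42.24/15.4 = 2.7429.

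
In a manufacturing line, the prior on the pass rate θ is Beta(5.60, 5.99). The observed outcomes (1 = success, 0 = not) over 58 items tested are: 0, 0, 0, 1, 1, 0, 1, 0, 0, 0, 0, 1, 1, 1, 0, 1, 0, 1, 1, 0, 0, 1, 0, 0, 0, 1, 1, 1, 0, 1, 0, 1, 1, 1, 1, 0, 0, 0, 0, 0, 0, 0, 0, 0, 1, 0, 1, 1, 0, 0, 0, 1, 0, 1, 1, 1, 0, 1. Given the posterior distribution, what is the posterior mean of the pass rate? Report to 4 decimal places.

The Beta prior is conjugate to a Binomial/Bernoulli likelihood; the update adds successes to α and failures to β.
Posterior: Beta(α+k, β+n−k) = Beta(5.60+26, 5.99+32) = Beta(31.60, 37.99).
Posterior mean = α/(α+β) = 31.60/69.59 = 0.4541.

0.4541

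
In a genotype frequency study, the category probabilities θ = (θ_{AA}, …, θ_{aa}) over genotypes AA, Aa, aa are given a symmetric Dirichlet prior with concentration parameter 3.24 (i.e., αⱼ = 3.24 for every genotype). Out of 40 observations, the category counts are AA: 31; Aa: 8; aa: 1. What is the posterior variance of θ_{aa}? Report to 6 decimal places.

The Dirichlet prior is conjugate to the Multinomial likelihood: each posterior αⱼ = prior αⱼ + observed count nⱼ.
Posterior concentration: (34.24, 11.24, 4.24), total = 49.72.
Var[θ_j] = α_j(Σα−α_j)/((Σα)²(Σα+1)) = 4.24·45.48/(49.72²·50.72) = 0.001538.

0.001538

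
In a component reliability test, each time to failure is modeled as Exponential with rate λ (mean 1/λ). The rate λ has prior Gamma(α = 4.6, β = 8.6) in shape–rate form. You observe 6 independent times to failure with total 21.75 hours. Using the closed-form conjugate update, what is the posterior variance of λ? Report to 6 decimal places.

0.011508

With a Gamma(shape α, rate β) prior on the exponential rate λ, the posterior after n observations with total T = Σxᵢ is Gamma(α+n, β+T).
Posterior: Gamma(4.6+6, 8.6+21.75) = Gamma(10.6, 30.35).
Var = α/β² = 0.011508.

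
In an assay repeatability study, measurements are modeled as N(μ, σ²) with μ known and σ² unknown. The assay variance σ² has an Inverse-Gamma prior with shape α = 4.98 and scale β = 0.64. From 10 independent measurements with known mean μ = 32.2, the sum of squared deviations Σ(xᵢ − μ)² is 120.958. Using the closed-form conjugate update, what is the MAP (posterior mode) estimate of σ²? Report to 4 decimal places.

5.5664

With known mean μ and an Inverse-Gamma(α, β) prior on σ², the Normal likelihood is conjugate: posterior is Inv-Gamma(α + n/2, β + Σ(xᵢ−μ)²/2).
Posterior: Inv-Gamma(4.98 + 10/2, 0.64 + 120.958/2) = Inv-Gamma(9.98, 61.1190).
Mode = β/(α+1) = 61.1190/10.98 = 5.5664.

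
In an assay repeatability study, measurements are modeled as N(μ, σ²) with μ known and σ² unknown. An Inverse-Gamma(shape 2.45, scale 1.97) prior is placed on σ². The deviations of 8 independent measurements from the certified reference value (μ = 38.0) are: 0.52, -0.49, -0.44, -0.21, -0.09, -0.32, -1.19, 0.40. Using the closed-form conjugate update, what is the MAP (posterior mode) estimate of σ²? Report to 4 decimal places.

With known mean μ and an Inverse-Gamma(α, β) prior on σ², the Normal likelihood is conjugate: posterior is Inv-Gamma(α + n/2, β + Σ(xᵢ−μ)²/2).
Σ(xᵢ−μ)² = (0.52)² + (-0.49)² + (-0.44)² + (-0.21)² + (-0.09)² + (-0.32)² + (-1.19)² + (0.40)² = 2.4348.
Posterior: Inv-Gamma(2.45 + 8/2, 1.97 + 2.4348/2) = Inv-Gamma(6.45, 3.18740).
Mode = β/(α+1) = 3.18740/7.45 = 0.4278.

0.4278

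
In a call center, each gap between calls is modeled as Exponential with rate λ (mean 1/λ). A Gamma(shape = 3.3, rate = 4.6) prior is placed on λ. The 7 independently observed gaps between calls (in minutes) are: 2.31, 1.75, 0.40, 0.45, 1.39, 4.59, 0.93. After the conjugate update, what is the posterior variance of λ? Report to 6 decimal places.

With a Gamma(shape α, rate β) prior on the exponential rate λ, the posterior after n observations with total T = Σxᵢ is Gamma(α+n, β+T).
Sum of observations T = 11.82 minutes; n = 7.
Posterior: Gamma(3.3+7, 4.6+11.82) = Gamma(10.3, 16.42).
Var = α/β² = 0.038202.

0.038202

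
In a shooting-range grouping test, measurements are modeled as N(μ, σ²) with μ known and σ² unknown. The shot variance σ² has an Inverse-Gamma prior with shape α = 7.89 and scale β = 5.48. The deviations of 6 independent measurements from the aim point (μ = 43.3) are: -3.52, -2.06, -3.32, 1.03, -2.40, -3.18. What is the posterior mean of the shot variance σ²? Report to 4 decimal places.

With known mean μ and an Inverse-Gamma(α, β) prior on σ², the Normal likelihood is conjugate: posterior is Inv-Gamma(α + n/2, β + Σ(xᵢ−μ)²/2).
Σ(xᵢ−μ)² = (-3.52)² + (-2.06)² + (-3.32)² + (1.03)² + (-2.40)² + (-3.18)² = 44.5897.
Posterior: Inv-Gamma(7.89 + 6/2, 5.48 + 44.5897/2) = Inv-Gamma(10.89, 27.77485).
E[σ²|data] = β/(α−1) = 27.77485/9.89 = 2.8084.

2.8084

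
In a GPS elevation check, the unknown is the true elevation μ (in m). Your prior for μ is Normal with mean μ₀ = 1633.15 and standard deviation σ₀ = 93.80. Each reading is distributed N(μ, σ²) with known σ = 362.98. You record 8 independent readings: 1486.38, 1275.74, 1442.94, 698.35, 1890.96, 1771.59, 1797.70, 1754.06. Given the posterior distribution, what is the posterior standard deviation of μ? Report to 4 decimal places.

For Normal data with known variance σ², a Normal(μ₀, σ₀²) prior on μ is conjugate. Posterior precision = 1/σ₀² + n/σ²; posterior mean is the precision-weighted average of μ₀ and x̄.
σ₀² = 93.80² = 8798.44, σ² = 362.98² = 131754.4804; σ² + n·σ₀² = 131754.4804 + 8·8798.44 = 202142.0004.
Posterior precision = 1/σ₀² + n/σ² = 1/8798.44 + 8/131754.4804 = (σ² + n·σ₀²)/(σ₀²σ²) = 202142.0004/(8798.44·131754.4804); posterior variance σₙ² = σ₀²σ²/(σ² + n·σ₀²) = 8798.44·131754.4804/202142.0004 = 5734.750266.
Posterior SD = √σₙ² = √(8798.44·131754.4804/202142.0004) = 75.7281.

75.7281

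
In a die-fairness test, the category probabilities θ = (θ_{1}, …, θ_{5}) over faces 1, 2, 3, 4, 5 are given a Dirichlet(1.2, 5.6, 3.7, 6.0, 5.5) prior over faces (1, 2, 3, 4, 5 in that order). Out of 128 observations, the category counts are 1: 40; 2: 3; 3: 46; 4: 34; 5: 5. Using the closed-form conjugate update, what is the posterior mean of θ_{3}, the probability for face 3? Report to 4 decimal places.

0.3313

The Dirichlet prior is conjugate to the Multinomial likelihood: each posterior αⱼ = prior αⱼ + observed count nⱼ.
Posterior concentration: (41.2, 8.6, 49.7, 40.0, 10.5), total = 150.0.
E[θ_{3}|data] = α_{3}/Σα = 49.7/150.0 = 0.3313.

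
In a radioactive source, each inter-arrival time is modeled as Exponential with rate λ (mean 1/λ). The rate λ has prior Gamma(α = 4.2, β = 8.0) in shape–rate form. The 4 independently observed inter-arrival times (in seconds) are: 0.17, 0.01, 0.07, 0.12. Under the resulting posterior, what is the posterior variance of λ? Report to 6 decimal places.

0.117048

With a Gamma(shape α, rate β) prior on the exponential rate λ, the posterior after n observations with total T = Σxᵢ is Gamma(α+n, β+T).
Sum of observations T = 0.37 seconds; n = 4.
Posterior: Gamma(4.2+4, 8.0+0.37) = Gamma(8.2, 8.37).
Var = α/β² = 0.117048.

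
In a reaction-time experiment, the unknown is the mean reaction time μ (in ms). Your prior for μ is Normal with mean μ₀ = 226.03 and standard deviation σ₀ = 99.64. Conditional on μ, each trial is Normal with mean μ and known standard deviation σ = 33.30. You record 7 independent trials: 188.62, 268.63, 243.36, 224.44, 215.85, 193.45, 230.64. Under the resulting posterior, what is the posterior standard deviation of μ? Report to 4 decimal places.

12.4870

For Normal data with known variance σ², a Normal(μ₀, σ₀²) prior on μ is conjugate. Posterior precision = 1/σ₀² + n/σ²; posterior mean is the precision-weighted average of μ₀ and x̄.
σ₀² = 99.64² = 9928.1296, σ² = 33.30² = 1108.89; σ² + n·σ₀² = 1108.89 + 7·9928.1296 = 70605.7972.
Posterior precision = 1/σ₀² + n/σ² = 1/9928.1296 + 7/1108.89 = (σ² + n·σ₀²)/(σ₀²σ²) = 70605.7972/(9928.1296·1108.89); posterior variance σₙ² = σ₀²σ²/(σ² + n·σ₀²) = 9928.1296·1108.89/70605.7972 = 155.924925.
Posterior SD = √σₙ² = √(9928.1296·1108.89/70605.7972) = 12.4870.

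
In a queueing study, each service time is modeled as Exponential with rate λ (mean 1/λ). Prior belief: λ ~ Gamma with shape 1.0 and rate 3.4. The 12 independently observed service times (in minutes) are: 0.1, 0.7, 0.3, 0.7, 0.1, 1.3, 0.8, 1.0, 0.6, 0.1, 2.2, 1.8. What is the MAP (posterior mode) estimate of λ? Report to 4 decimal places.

With a Gamma(shape α, rate β) prior on the exponential rate λ, the posterior after n observations with total T = Σxᵢ is Gamma(α+n, β+T).
Sum of observations T = 9.7 minutes; n = 12.
Posterior: Gamma(1.0+12, 3.4+9.7) = Gamma(13.0, 13.1).
Mode = (α−1)/β = 0.9160.

0.9160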